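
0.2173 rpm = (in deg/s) 1.304. Check: 1 rpm = 0.10471976 rad/s, so 0.2173 rpm = 0.2173 * 0.10471976 = 0.022755603 rad/s. 1 deg/s = 0.017453293 rad/s, so 0.022755603 rad/s = 0.022755603 / 0.017453293 = 1.3038 deg/s ≈ 1.304 deg/s (4 s.f.).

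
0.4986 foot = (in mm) 1 foot = 0.3048 m, so 0.4986 foot = 0.4986 * 0.3048 = 0.15197328 m. 1 mm = 0.001 m, so 0.15197328 m = 0.15197328 / 0.001 = 151.97328 mm ≈ 152 mm (4 s.f.). Final answer: 152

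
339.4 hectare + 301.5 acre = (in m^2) 4.614e+06. Check: 1 hectare = 10000 m^2, so 339.4 hectare = 339.4 * 10000 = 3394000 m^2. 1 acre = 4046.8564 m^2, so 301.5 acre = 301.5 * 4046.8564 = 1220127.2 m^2. Sum: 3394000 + 1220127.2 = 4614127.2 m^2. Result: 4614127.2 m^2 ≈ 4.614e+06 m^2 (4 s.f.).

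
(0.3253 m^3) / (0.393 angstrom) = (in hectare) 0.3253 m^3 is already in m^3. 1 angstrom = 1e-10 m, so 0.393 angstrom = 0.393 * 1e-10 = 3.93e-11 m. Combine: 0.3253 m^3 / 3.93e-11 m = 8.2773537e+09 m^2. 1 hectare = 10000 m^2, so 8.2773537e+09 m^2 = 8.2773537e+09 / 10000 = 827735.37 hectare ≈ 8.277e+05 hectare (4 s.f.). Final answer: 8.277e+05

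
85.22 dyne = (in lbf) 0.0001916. Check: 1 dyne = 1e-05 N, so 85.22 dyne = 85.22 * 1e-05 = 0.0008522 N. 1 lbf = 4.4482216 N, so 0.0008522 N = 0.0008522 / 4.4482216 = 0.00019158218 lbf ≈ 0.0001916 lbf (4 s.f.).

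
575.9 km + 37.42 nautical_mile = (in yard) 1 km = 1000 m, so 575.9 km = 575.9 * 1000 = 575900 m. 1 nautical_mile = 1852 m, so 37.42 nautical_mile = 37.42 * 1852 = 69301.84 m. Sum: 575900 + 69301.84 = 645201.84 m. 1 yard = 0.9144 m, so 645201.84 m = 645201.84 / 0.9144 = 705601.31 yard ≈ 7.056e+05 yard (4 s.f.). Final answer: 7.056e+05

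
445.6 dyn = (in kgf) 1 dyn = 1e-05 N, so 445.6 dyn = 445.6 * 1e-05 = 0.004456 N. 1 kgf = 9.80665 N, so 0.004456 N = 0.004456 / 9.80665 = 0.00045438554 kgf ≈ 0.0004544 kgf (4 s.f.). Final answer: 0.0004544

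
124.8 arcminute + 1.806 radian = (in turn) 0.2932. Check: 1 arcminute = 0.00029088821 rad, so 124.8 arcminute = 124.8 * 0.00029088821 = 0.036302848 rad. 1.806 radian = 1.806 rad. Sum: 0.036302848 + 1.806 = 1.8423028 rad. 1 turn = 6.2831853 rad, so 1.8423028 rad = 1.8423028 / 6.2831853 = 0.29321161 turn ≈ 0.2932 turn (4 s.f.).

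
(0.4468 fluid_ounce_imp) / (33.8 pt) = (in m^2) 1 fluid_ounce_imp = 2.8413063e-05 m^3, so 0.4468 fluid_ounce_imp = 0.4468 * 2.8413063e-05 = 1.2694956e-05 m^3. 1 pt = 0.00035277778 m, so 33.8 pt = 33.8 * 0.00035277778 = 0.011923889 m. Combine: 1.2694956e-05 m^3 / 0.011923889 m = 0.0010646658 m^2. Result: 0.0010646658 m^2 ≈ 0.001065 m^2 (4 s.f.). Final answer: 0.001065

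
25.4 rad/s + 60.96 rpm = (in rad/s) 31.78. Check: 25.4 rad/s is already in rad/s. 1 rpm = 0.10471976 rad/s, so 60.96 rpm = 60.96 * 0.10471976 = 6.3837163 rad/s. Sum: 25.4 + 6.3837163 = 31.783716 rad/s. Result: 31.783716 rad/s ≈ 31.78 rad/s (4 s.f.).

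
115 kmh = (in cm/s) 3194. Check: 1 kmh = 0.27777778 m/s, so 115 kmh = 115 * 0.27777778 = 31.944444 m/s. 1 cm/s = 0.01 m/s, so 31.944444 m/s = 31.944444 / 0.01 = 3194.4444 cm/s ≈ 3194 cm/s (4 s.f.).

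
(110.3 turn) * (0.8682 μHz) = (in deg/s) 0.03447. Check: 1 turn = 6.2831853 rad, so 110.3 turn = 110.3 * 6.2831853 = 693.03534 rad. 1 μHz = 1e-06 Hz, so 0.8682 μHz = 0.8682 * 1e-06 = 8.682e-07 Hz. Combine: 693.03534 rad * 8.682e-07 Hz = 0.00060169328 rad/s. 1 deg/s = 0.017453293 rad/s, so 0.00060169328 rad/s = 0.00060169328 / 0.017453293 = 0.034474486 deg/s ≈ 0.03447 deg/s (4 s.f.).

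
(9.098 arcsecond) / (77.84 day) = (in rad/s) 6.558e-12. Check: 1 arcsecond = 4.8481368e-06 rad, so 9.098 arcsecond = 9.098 * 4.8481368e-06 = 4.4108349e-05 rad. 1 day = 86400 s, so 77.84 day = 77.84 * 86400 = 6725376 s. Combine: 4.4108349e-05 rad / 6725376 s = 6.5584956e-12 rad/s. Result: 6.5584956e-12 rad/s ≈ 6.558e-12 rad/s (4 s.f.).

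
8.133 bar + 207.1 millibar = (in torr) 6256. Check: 1 bar = 100000 Pa, so 8.133 bar = 8.133 * 100000 = 813300 Pa. 1 millibar = 100 Pa, so 207.1 millibar = 207.1 * 100 = 20710 Pa. Sum: 813300 + 20710 = 834010 Pa. 1 torr = 133.32237 Pa, so 834010 Pa = 834010 / 133.32237 = 6255.5894 torr ≈ 6256 torr (4 s.f.).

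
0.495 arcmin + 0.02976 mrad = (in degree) 0.009955. Check: 1 arcmin = 0.00029088821 rad, so 0.495 arcmin = 0.495 * 0.00029088821 = 0.00014398966 rad. 1 mrad = 0.001 rad, so 0.02976 mrad = 0.02976 * 0.001 = 2.976e-05 rad. Sum: 0.00014398966 + 2.976e-05 = 0.00017374966 rad. 1 degree = 0.017453293 rad, so 0.00017374966 rad = 0.00017374966 / 0.017453293 = 0.0099551224 degree ≈ 0.009955 degree (4 s.f.).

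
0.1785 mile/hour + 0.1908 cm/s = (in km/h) 1 mile/hour = 0.44704 m/s, so 0.1785 mile/hour = 0.1785 * 0.44704 = 0.07979664 m/s. 1 cm/s = 0.01 m/s, so 0.1908 cm/s = 0.1908 * 0.01 = 0.001908 m/s. Sum: 0.07979664 + 0.001908 = 0.08170464 m/s. 1 km/h = 0.27777778 m/s, so 0.08170464 m/s = 0.08170464 / 0.27777778 = 0.2941367 km/h ≈ 0.2941 km/h (4 s.f.). Final answer: 0.2941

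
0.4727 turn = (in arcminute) 1 turn = 6.2831853 rad, so 0.4727 turn = 0.4727 * 6.2831853 = 2.9700617 rad. 1 arcminute = 0.00029088821 rad, so 2.9700617 rad = 2.9700617 / 0.00029088821 = 10210.32 arcminute ≈ 1.021e+04 arcminute (4 s.f.). Final answer: 1.021e+04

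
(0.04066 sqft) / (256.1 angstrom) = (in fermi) 1 sqft = 0.09290304 m^2, so 0.04066 sqft = 0.04066 * 0.09290304 = 0.0037774376 m^2. 1 angstrom = 1e-10 m, so 256.1 angstrom = 256.1 * 1e-10 = 2.561e-08 m. Combine: 0.0037774376 m^2 / 2.561e-08 m = 147498.54 m. 1 fermi = 1e-15 m, so 147498.54 m = 147498.54 / 1e-15 = 1.4749854e+20 fermi ≈ 1.475e+20 fermi (4 s.f.). Final answer: 1.475e+20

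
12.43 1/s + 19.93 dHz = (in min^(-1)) 865.4. Check: 12.43 1/s = 12.43 Hz. 1 dHz = 0.1 Hz, so 19.93 dHz = 19.93 * 0.1 = 1.993 Hz. Sum: 12.43 + 1.993 = 14.423 Hz. 1 min^(-1) = 0.016666667 Hz, so 14.423 Hz = 14.423 / 0.016666667 = 865.38 min^(-1) ≈ 865.4 min^(-1) (4 s.f.).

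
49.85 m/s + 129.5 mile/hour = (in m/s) 107.7. Check: 49.85 m/s is already in m/s. 1 mile/hour = 0.44704 m/s, so 129.5 mile/hour = 129.5 * 0.44704 = 57.89168 m/s. Sum: 49.85 + 57.89168 = 107.74168 m/s. Result: 107.74168 m/s ≈ 107.7 m/s (4 s.f.).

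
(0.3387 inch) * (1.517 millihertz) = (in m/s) 1.305e-05. Check: 1 inch = 0.0254 m, so 0.3387 inch = 0.3387 * 0.0254 = 0.00860298 m. 1 millihertz = 0.001 Hz, so 1.517 millihertz = 1.517 * 0.001 = 0.001517 Hz. Combine: 0.00860298 m * 0.001517 Hz = 1.3050721e-05 m/s. Result: 1.3050721e-05 m/s ≈ 1.305e-05 m/s (4 s.f.).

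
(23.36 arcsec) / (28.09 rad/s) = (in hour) 1 arcsec = 4.8481368e-06 rad, so 23.36 arcsec = 23.36 * 4.8481368e-06 = 0.00011325248 rad. 28.09 rad/s is already in rad/s. Combine: 0.00011325248 rad / 28.09 rad/s = 4.031772e-06 s. 1 hour = 3600 s, so 4.031772e-06 s = 4.031772e-06 / 3600 = 1.1199367e-09 hour ≈ 1.12e-09 hour (4 s.f.). Final answer: 1.12e-09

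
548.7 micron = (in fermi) 5.487e+11. Check: 1 micron = 1e-06 m, so 548.7 micron = 548.7 * 1e-06 = 0.0005487 m. 1 fermi = 1e-15 m, so 0.0005487 m = 0.0005487 / 1e-15 = 5.487e+11 fermi.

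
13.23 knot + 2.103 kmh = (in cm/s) 739. Check: 1 knot = 0.51444444 m/s, so 13.23 knot = 13.23 * 0.51444444 = 6.8061 m/s. 1 kmh = 0.27777778 m/s, so 2.103 kmh = 2.103 * 0.27777778 = 0.58416667 m/s. Sum: 6.8061 + 0.58416667 = 7.3902667 m/s. 1 cm/s = 0.01 m/s, so 7.3902667 m/s = 7.3902667 / 0.01 = 739.02667 cm/s ≈ 739 cm/s (4 s.f.).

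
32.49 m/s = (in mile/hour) 1 mile/hour = 0.44704 m/s, so 32.49 m/s = 32.49 / 0.44704 = 72.67806 mile/hour ≈ 72.68 mile/hour (4 s.f.). Final answer: 72.68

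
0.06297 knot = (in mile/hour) 1 knot = 0.51444444 m/s, so 0.06297 knot = 0.06297 * 0.51444444 = 0.032394567 m/s. 1 mile/hour = 0.44704 m/s, so 0.032394567 m/s = 0.032394567 / 0.44704 = 0.072464582 mile/hour ≈ 0.07246 mile/hour (4 s.f.). Final answer: 0.07246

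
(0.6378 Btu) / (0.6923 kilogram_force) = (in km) 1 Btu = 1055.0559 J, so 0.6378 Btu = 0.6378 * 1055.0559 = 672.91462 J. 1 kilogram_force = 9.80665 N, so 0.6923 kilogram_force = 0.6923 * 9.80665 = 6.7891438 N. Combine: 672.91462 J / 6.7891438 N = 99.116272 m. 1 km = 1000 m, so 99.116272 m = 99.116272 / 1000 = 0.099116272 km ≈ 0.09912 km (4 s.f.). Final answer: 0.09912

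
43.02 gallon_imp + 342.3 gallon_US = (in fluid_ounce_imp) 5.249e+04. Check: 1 gallon_imp = 0.00454609 m^3, so 43.02 gallon_imp = 43.02 * 0.00454609 = 0.19557279 m^3. 1 gallon_US = 0.0037854118 m^3, so 342.3 gallon_US = 342.3 * 0.0037854118 = 1.2957465 m^3. Sum: 0.19557279 + 1.2957465 = 1.4913192 m^3. 1 fluid_ounce_imp = 2.8413063e-05 m^3, so 1.4913192 m^3 = 1.4913192 / 2.8413063e-05 = 52487.1 fluid_ounce_imp ≈ 5.249e+04 fluid_ounce_imp (4 s.f.).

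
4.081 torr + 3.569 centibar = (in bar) 0.04113. Check: 1 torr = 133.32237 Pa, so 4.081 torr = 4.081 * 133.32237 = 544.08859 Pa. 1 centibar = 1000 Pa, so 3.569 centibar = 3.569 * 1000 = 3569 Pa. Sum: 544.08859 + 3569 = 4113.0886 Pa. 1 bar = 100000 Pa, so 4113.0886 Pa = 4113.0886 / 100000 = 0.041130886 bar ≈ 0.04113 bar (4 s.f.).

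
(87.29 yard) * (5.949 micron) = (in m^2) 0.0004748. Check: 1 yard = 0.9144 m, so 87.29 yard = 87.29 * 0.9144 = 79.817976 m. 1 micron = 1e-06 m, so 5.949 micron = 5.949 * 1e-06 = 5.949e-06 m. Combine: 79.817976 m * 5.949e-06 m = 0.00047483714 m^2. Result: 0.00047483714 m^2 ≈ 0.0004748 m^2 (4 s.f.).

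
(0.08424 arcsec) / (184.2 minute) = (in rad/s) 3.695e-11. Check: 1 arcsec = 4.8481368e-06 rad, so 0.08424 arcsec = 0.08424 * 4.8481368e-06 = 4.0840704e-07 rad. 1 minute = 60 s, so 184.2 minute = 184.2 * 60 = 11052 s. Combine: 4.0840704e-07 rad / 11052 s = 3.6953225e-11 rad/s. Result: 3.6953225e-11 rad/s ≈ 3.695e-11 rad/s (4 s.f.).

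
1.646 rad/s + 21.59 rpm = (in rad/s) 1.646 rad/s is already in rad/s. 1 rpm = 0.10471976 rad/s, so 21.59 rpm = 21.59 * 0.10471976 = 2.2608995 rad/s. Sum: 1.646 + 2.2608995 = 3.9068995 rad/s. Result: 3.9068995 rad/s ≈ 3.907 rad/s (4 s.f.). Final answer: 3.907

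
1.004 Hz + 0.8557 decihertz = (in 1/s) 1.09. Check: 1.004 Hz is already in Hz. 1 decihertz = 0.1 Hz, so 0.8557 decihertz = 0.8557 * 0.1 = 0.08557 Hz. Sum: 1.004 + 0.08557 = 1.08957 Hz. 1.08957 Hz = 1.08957 1/s ≈ 1.09 1/s (4 s.f.).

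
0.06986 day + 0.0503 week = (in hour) 10.13. Check: 1 day = 86400 s, so 0.06986 day = 0.06986 * 86400 = 6035.904 s. 1 week = 604800 s, so 0.0503 week = 0.0503 * 604800 = 30421.44 s. Sum: 6035.904 + 30421.44 = 36457.344 s. 1 hour = 3600 s, so 36457.344 s = 36457.344 / 3600 = 10.12704 hour ≈ 10.13 hour (4 s.f.).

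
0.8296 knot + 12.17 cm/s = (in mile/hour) 1 knot = 0.51444444 m/s, so 0.8296 knot = 0.8296 * 0.51444444 = 0.42678311 m/s. 1 cm/s = 0.01 m/s, so 12.17 cm/s = 12.17 * 0.01 = 0.1217 m/s. Sum: 0.42678311 + 0.1217 = 0.54848311 m/s. 1 mile/hour = 0.44704 m/s, so 0.54848311 m/s = 0.54848311 / 0.44704 = 1.2269218 mile/hour ≈ 1.227 mile/hour (4 s.f.). Final answer: 1.227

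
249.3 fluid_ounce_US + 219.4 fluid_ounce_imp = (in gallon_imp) 1 fluid_ounce_US = 2.957353e-05 m^3, so 249.3 fluid_ounce_US = 249.3 * 2.957353e-05 = 0.0073726809 m^3. 1 fluid_ounce_imp = 2.8413063e-05 m^3, so 219.4 fluid_ounce_imp = 219.4 * 2.8413063e-05 = 0.0062338259 m^3. Sum: 0.0073726809 + 0.0062338259 = 0.013606507 m^3. 1 gallon_imp = 0.00454609 m^3, so 0.013606507 m^3 = 0.013606507 / 0.00454609 = 2.9930131 gallon_imp ≈ 2.993 gallon_imp (4 s.f.). Final answer: 2.993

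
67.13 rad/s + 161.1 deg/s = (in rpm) 67.13 rad/s is already in rad/s. 1 deg/s = 0.017453293 rad/s, so 161.1 deg/s = 161.1 * 0.017453293 = 2.8117254 rad/s. Sum: 67.13 + 2.8117254 = 69.941725 rad/s. 1 rpm = 0.10471976 rad/s, so 69.941725 rad/s = 69.941725 / 0.10471976 = 667.89428 rpm ≈ 667.9 rpm (4 s.f.). Final answer: 667.9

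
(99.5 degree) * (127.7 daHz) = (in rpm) 2.118e+04. Check: 1 degree = 0.017453293 rad, so 99.5 degree = 99.5 * 0.017453293 = 1.7366026 rad. 1 daHz = 10 Hz, so 127.7 daHz = 127.7 * 10 = 1277 Hz. Combine: 1.7366026 rad * 1277 Hz = 2217.6415 rad/s. 1 rpm = 0.10471976 rad/s, so 2217.6415 rad/s = 2217.6415 / 0.10471976 = 21176.917 rpm ≈ 2.118e+04 rpm (4 s.f.).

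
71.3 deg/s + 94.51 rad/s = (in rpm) 914.4. Check: 1 deg/s = 0.017453293 rad/s, so 71.3 deg/s = 71.3 * 0.017453293 = 1.2444198 rad/s. 94.51 rad/s is already in rad/s. Sum: 1.2444198 + 94.51 = 95.75442 rad/s. 1 rpm = 0.10471976 rad/s, so 95.75442 rad/s = 95.75442 / 0.10471976 = 914.38735 rpm ≈ 914.4 rpm (4 s.f.).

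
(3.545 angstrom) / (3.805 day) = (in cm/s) 1 angstrom = 1e-10 m, so 3.545 angstrom = 3.545 * 1e-10 = 3.545e-10 m. 1 day = 86400 s, so 3.805 day = 3.805 * 86400 = 328752 s. Combine: 3.545e-10 m / 328752 s = 1.0783204e-15 m/s. 1 cm/s = 0.01 m/s, so 1.0783204e-15 m/s = 1.0783204e-15 / 0.01 = 1.0783204e-13 cm/s ≈ 1.078e-13 cm/s (4 s.f.). Final answer: 1.078e-13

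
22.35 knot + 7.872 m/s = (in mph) 43.33. Check: 1 knot = 0.51444444 m/s, so 22.35 knot = 22.35 * 0.51444444 = 11.497833 m/s. 7.872 m/s is already in m/s. Sum: 11.497833 + 7.872 = 19.369833 m/s. 1 mph = 0.44704 m/s, so 19.369833 m/s = 19.369833 / 0.44704 = 43.329083 mph ≈ 43.33 mph (4 s.f.).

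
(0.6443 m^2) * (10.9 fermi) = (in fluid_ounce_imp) 2.472e-10. Check: 0.6443 m^2 is already in m^2. 1 fermi = 1e-15 m, so 10.9 fermi = 10.9 * 1e-15 = 1.09e-14 m. Combine: 0.6443 m^2 * 1.09e-14 m = 7.02287e-15 m^3. 1 fluid_ounce_imp = 2.8413063e-05 m^3, so 7.02287e-15 m^3 = 7.02287e-15 / 2.8413063e-05 = 2.4717047e-10 fluid_ounce_imp ≈ 2.472e-10 fluid_ounce_imp (4 s.f.).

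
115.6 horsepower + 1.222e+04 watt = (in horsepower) 1 horsepower = 745.69987 W, so 115.6 horsepower = 115.6 * 745.69987 = 86202.905 W. 1.222e+04 watt = 12220 W. Sum: 86202.905 + 12220 = 98422.905 W. 1 horsepower = 745.69987 W, so 98422.905 W = 98422.905 / 745.69987 = 131.98729 horsepower ≈ 132 horsepower (4 s.f.). Final answer: 132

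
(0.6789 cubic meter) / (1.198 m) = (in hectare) 5.667e-05. Check: 0.6789 cubic meter = 0.6789 m^3. 1.198 m is already in m. Combine: 0.6789 m^3 / 1.198 m = 0.56669449 m^2. 1 hectare = 10000 m^2, so 0.56669449 m^2 = 0.56669449 / 10000 = 5.6669449e-05 hectare ≈ 5.667e-05 hectare (4 s.f.).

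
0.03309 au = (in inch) 1 au = 1.4959787e+11 m, so 0.03309 au = 0.03309 * 1.4959787e+11 = 4.9501935e+09 m. 1 inch = 0.0254 m, so 4.9501935e+09 m = 4.9501935e+09 / 0.0254 = 1.9488951e+11 inch ≈ 1.949e+11 inch (4 s.f.). Final answer: 1.949e+11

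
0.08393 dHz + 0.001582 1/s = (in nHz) 9.975e+06. Check: 1 dHz = 0.1 Hz, so 0.08393 dHz = 0.08393 * 0.1 = 0.008393 Hz. 0.001582 1/s = 0.001582 Hz. Sum: 0.008393 + 0.001582 = 0.009975 Hz. 1 nHz = 1e-09 Hz, so 0.009975 Hz = 0.009975 / 1e-09 = 9975000 nHz ≈ 9.975e+06 nHz (4 s.f.).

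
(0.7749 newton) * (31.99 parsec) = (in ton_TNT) 1.828e+08. Check: 0.7749 newton = 0.7749 N. 1 parsec = 3.0856776e+16 m, so 31.99 parsec = 31.99 * 3.0856776e+16 = 9.8710826e+17 m. Combine: 0.7749 N * 9.8710826e+17 m = 7.6491019e+17 J. 1 ton_TNT = 4.184e+09 J, so 7.6491019e+17 J = 7.6491019e+17 / 4.184e+09 = 1.8281792e+08 ton_TNT ≈ 1.828e+08 ton_TNT (4 s.f.).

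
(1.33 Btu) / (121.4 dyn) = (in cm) 1.156e+08. Check: 1 Btu = 1055.0559 J, so 1.33 Btu = 1.33 * 1055.0559 = 1403.2243 J. 1 dyn = 1e-05 N, so 121.4 dyn = 121.4 * 1e-05 = 0.001214 N. Combine: 1403.2243 J / 0.001214 N = 1155868.4 m. 1 cm = 0.01 m, so 1155868.4 m = 1155868.4 / 0.01 = 1.1558684e+08 cm ≈ 1.156e+08 cm (4 s.f.).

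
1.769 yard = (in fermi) 1 yard = 0.9144 m, so 1.769 yard = 1.769 * 0.9144 = 1.6175736 m. 1 fermi = 1e-15 m, so 1.6175736 m = 1.6175736 / 1e-15 = 1.6175736e+15 fermi ≈ 1.618e+15 fermi (4 s.f.). Final answer: 1.618e+15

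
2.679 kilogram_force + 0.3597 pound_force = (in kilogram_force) 2.842. Check: 1 kilogram_force = 9.80665 N, so 2.679 kilogram_force = 2.679 * 9.80665 = 26.272015 N. 1 pound_force = 4.4482216 N, so 0.3597 pound_force = 0.3597 * 4.4482216 = 1.6000253 N. Sum: 26.272015 + 1.6000253 = 27.872041 N. 1 kilogram_force = 9.80665 N, so 27.872041 N = 27.872041 / 9.80665 = 2.8421572 kilogram_force ≈ 2.842 kilogram_force (4 s.f.).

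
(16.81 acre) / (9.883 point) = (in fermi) 1 acre = 4046.8564 m^2, so 16.81 acre = 16.81 * 4046.8564 = 68027.656 m^2. 1 point = 0.00035277778 m, so 9.883 point = 9.883 * 0.00035277778 = 0.0034865028 m. Combine: 68027.656 m^2 / 0.0034865028 m = 19511717 m. 1 fermi = 1e-15 m, so 19511717 m = 19511717 / 1e-15 = 1.9511717e+22 fermi ≈ 1.951e+22 fermi (4 s.f.). Final answer: 1.951e+22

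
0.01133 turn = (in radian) 1 turn = 6.2831853 rad, so 0.01133 turn = 0.01133 * 6.2831853 = 0.07118849 rad. 0.07118849 rad = 0.07118849 radian ≈ 0.07119 radian (4 s.f.). Final answer: 0.07119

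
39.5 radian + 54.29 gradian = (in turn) 39.5 radian = 39.5 rad. 1 gradian = 0.015707963 rad, so 54.29 gradian = 54.29 * 0.015707963 = 0.85278533 rad. Sum: 39.5 + 0.85278533 = 40.352785 rad. 1 turn = 6.2831853 rad, so 40.352785 rad = 40.352785 / 6.2831853 = 6.4223453 turn ≈ 6.422 turn (4 s.f.). Final answer: 6.422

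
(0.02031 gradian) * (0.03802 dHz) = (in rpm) 1.158e-05. Check: 1 gradian = 0.015707963 rad, so 0.02031 gradian = 0.02031 * 0.015707963 = 0.00031902873 rad. 1 dHz = 0.1 Hz, so 0.03802 dHz = 0.03802 * 0.1 = 0.003802 Hz. Combine: 0.00031902873 rad * 0.003802 Hz = 1.2129472e-06 rad/s. 1 rpm = 0.10471976 rad/s, so 1.2129472e-06 rad/s = 1.2129472e-06 / 0.10471976 = 1.1582793e-05 rpm ≈ 1.158e-05 rpm (4 s.f.).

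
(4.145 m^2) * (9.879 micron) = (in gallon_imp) 4.145 m^2 is already in m^2. 1 micron = 1e-06 m, so 9.879 micron = 9.879 * 1e-06 = 9.879e-06 m. Combine: 4.145 m^2 * 9.879e-06 m = 4.0948455e-05 m^3. 1 gallon_imp = 0.00454609 m^3, so 4.0948455e-05 m^3 = 4.0948455e-05 / 0.00454609 = 0.0090074009 gallon_imp ≈ 0.009007 gallon_imp (4 s.f.). Final answer: 0.009007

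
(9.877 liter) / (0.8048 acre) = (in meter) 3.033e-06. Check: 1 liter = 0.001 m^3, so 9.877 liter = 9.877 * 0.001 = 0.009877 m^3. 1 acre = 4046.8564 m^2, so 0.8048 acre = 0.8048 * 4046.8564 = 3256.91 m^2. Combine: 0.009877 m^3 / 3256.91 m^2 = 3.032629e-06 m. 3.032629e-06 m = 3.032629e-06 meter ≈ 3.033e-06 meter (4 s.f.).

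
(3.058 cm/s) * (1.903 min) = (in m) 3.492. Check: 1 cm/s = 0.01 m/s, so 3.058 cm/s = 3.058 * 0.01 = 0.03058 m/s. 1 min = 60 s, so 1.903 min = 1.903 * 60 = 114.18 s. Combine: 0.03058 m/s * 114.18 s = 3.4916244 m. Result: 3.4916244 m ≈ 3.492 m (4 s.f.).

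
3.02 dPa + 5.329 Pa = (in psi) 0.0008167. Check: 1 dPa = 0.1 Pa, so 3.02 dPa = 3.02 * 0.1 = 0.302 Pa. 5.329 Pa is already in Pa. Sum: 0.302 + 5.329 = 5.631 Pa. 1 psi = 6894.7573 Pa, so 5.631 Pa = 5.631 / 6894.7573 = 0.0008167075 psi ≈ 0.0008167 psi (4 s.f.).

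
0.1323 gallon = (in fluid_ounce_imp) 1 gallon = 0.0037854118 m^3, so 0.1323 gallon = 0.1323 * 0.0037854118 = 0.00050080998 m^3. 1 fluid_ounce_imp = 2.8413063e-05 m^3, so 0.00050080998 m^3 = 0.00050080998 / 2.8413063e-05 = 17.626047 fluid_ounce_imp ≈ 17.63 fluid_ounce_imp (4 s.f.). Final answer: 17.63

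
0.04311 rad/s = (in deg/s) 1 deg/s = 0.017453293 rad/s, so 0.04311 rad/s = 0.04311 / 0.017453293 = 2.4700211 deg/s ≈ 2.47 deg/s (4 s.f.). Final answer: 2.47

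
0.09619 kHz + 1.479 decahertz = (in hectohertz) 1.11. Check: 1 kHz = 1000 Hz, so 0.09619 kHz = 0.09619 * 1000 = 96.19 Hz. 1 decahertz = 10 Hz, so 1.479 decahertz = 1.479 * 10 = 14.79 Hz. Sum: 96.19 + 14.79 = 110.98 Hz. 1 hectohertz = 100 Hz, so 110.98 Hz = 110.98 / 100 = 1.1098 hectohertz ≈ 1.11 hectohertz (4 s.f.).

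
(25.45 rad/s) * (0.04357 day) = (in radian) 25.45 rad/s is already in rad/s. 1 day = 86400 s, so 0.04357 day = 0.04357 * 86400 = 3764.448 s. Combine: 25.45 rad/s * 3764.448 s = 95805.202 rad. 95805.202 rad = 95805.202 radian ≈ 9.581e+04 radian (4 s.f.). Final answer: 9.581e+04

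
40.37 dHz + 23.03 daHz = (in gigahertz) 1 dHz = 0.1 Hz, so 40.37 dHz = 40.37 * 0.1 = 4.037 Hz. 1 daHz = 10 Hz, so 23.03 daHz = 23.03 * 10 = 230.3 Hz. Sum: 4.037 + 230.3 = 234.337 Hz. 1 gigahertz = 1e+09 Hz, so 234.337 Hz = 234.337 / 1e+09 = 2.34337e-07 gigahertz ≈ 2.343e-07 gigahertz (4 s.f.). Final answer: 2.343e-07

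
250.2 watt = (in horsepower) 0.3355. Check: 250.2 watt = 250.2 W. 1 horsepower = 745.69987 W, so 250.2 W = 250.2 / 745.69987 = 0.33552373 horsepower ≈ 0.3355 horsepower (4 s.f.).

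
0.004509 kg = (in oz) 0.1591. Check: 1 oz = 0.028349523 kg, so 0.004509 kg = 0.004509 / 0.028349523 = 0.15905029 oz ≈ 0.1591 oz (4 s.f.).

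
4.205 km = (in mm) 4.205e+06. Check: 1 km = 1000 m, so 4.205 km = 4.205 * 1000 = 4205 m. 1 mm = 0.001 m, so 4205 m = 4205 / 0.001 = 4205000 mm ≈ 4.205e+06 mm (4 s.f.).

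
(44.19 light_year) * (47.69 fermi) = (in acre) 1 light_year = 9.4607305e+15 m, so 44.19 light_year = 44.19 * 9.4607305e+15 = 4.1806968e+17 m. 1 fermi = 1e-15 m, so 47.69 fermi = 47.69 * 1e-15 = 4.769e-14 m. Combine: 4.1806968e+17 m * 4.769e-14 m = 19937.743 m^2. 1 acre = 4046.8564 m^2, so 19937.743 m^2 = 19937.743 / 4046.8564 = 4.9267236 acre ≈ 4.927 acre (4 s.f.). Final answer: 4.927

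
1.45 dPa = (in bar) 1.45e-06. Check: 1 dPa = 0.1 Pa, so 1.45 dPa = 1.45 * 0.1 = 0.145 Pa. 1 bar = 100000 Pa, so 0.145 Pa = 0.145 / 100000 = 1.45e-06 bar.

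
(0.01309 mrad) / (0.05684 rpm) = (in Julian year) 6.969e-11. Check: 1 mrad = 0.001 rad, so 0.01309 mrad = 0.01309 * 0.001 = 1.309e-05 rad. 1 rpm = 0.10471976 rad/s, so 0.05684 rpm = 0.05684 * 0.10471976 = 0.0059522709 rad/s. Combine: 1.309e-05 rad / 0.0059522709 rad/s = 0.0021991607 s. 1 Julian year = 31557600 s, so 0.0021991607 s = 0.0021991607 / 31557600 = 6.9687196e-11 Julian year ≈ 6.969e-11 Julian year (4 s.f.).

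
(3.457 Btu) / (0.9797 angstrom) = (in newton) 1 Btu = 1055.0559 J, so 3.457 Btu = 3.457 * 1055.0559 = 3647.3281 J. 1 angstrom = 1e-10 m, so 0.9797 angstrom = 0.9797 * 1e-10 = 9.797e-11 m. Combine: 3647.3281 J / 9.797e-11 m = 3.722903e+13 N. 3.722903e+13 N = 3.722903e+13 newton ≈ 3.723e+13 newton (4 s.f.). Final answer: 3.723e+13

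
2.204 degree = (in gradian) 1 degree = 0.017453293 rad, so 2.204 degree = 2.204 * 0.017453293 = 0.038467057 rad. 1 gradian = 0.015707963 rad, so 0.038467057 rad = 0.038467057 / 0.015707963 = 2.4488889 gradian ≈ 2.449 gradian (4 s.f.). Final answer: 2.449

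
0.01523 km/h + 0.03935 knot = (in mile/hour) 1 km/h = 0.27777778 m/s, so 0.01523 km/h = 0.01523 * 0.27777778 = 0.0042305556 m/s. 1 knot = 0.51444444 m/s, so 0.03935 knot = 0.03935 * 0.51444444 = 0.020243389 m/s. Sum: 0.0042305556 + 0.020243389 = 0.024473944 m/s. 1 mile/hour = 0.44704 m/s, so 0.024473944 m/s = 0.024473944 / 0.44704 = 0.054746655 mile/hour ≈ 0.05475 mile/hour (4 s.f.). Final answer: 0.05475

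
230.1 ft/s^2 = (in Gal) 1 ft/s^2 = 0.3048 m/s^2, so 230.1 ft/s^2 = 230.1 * 0.3048 = 70.13448 m/s^2. 1 Gal = 0.01 m/s^2, so 70.13448 m/s^2 = 70.13448 / 0.01 = 7013.448 Gal ≈ 7013 Gal (4 s.f.). Final answer: 7013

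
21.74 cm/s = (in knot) 1 cm/s = 0.01 m/s, so 21.74 cm/s = 21.74 * 0.01 = 0.2174 m/s. 1 knot = 0.51444444 m/s, so 0.2174 m/s = 0.2174 / 0.51444444 = 0.42259179 knot ≈ 0.4226 knot (4 s.f.). Final answer: 0.4226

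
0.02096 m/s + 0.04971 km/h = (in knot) 0.02096 m/s is already in m/s. 1 km/h = 0.27777778 m/s, so 0.04971 km/h = 0.04971 * 0.27777778 = 0.013808333 m/s. Sum: 0.02096 + 0.013808333 = 0.034768333 m/s. 1 knot = 0.51444444 m/s, so 0.034768333 m/s = 0.034768333 / 0.51444444 = 0.067584233 knot ≈ 0.06758 knot (4 s.f.). Final answer: 0.06758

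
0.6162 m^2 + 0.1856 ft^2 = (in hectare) 6.334e-05. Check: 0.6162 m^2 is already in m^2. 1 ft^2 = 0.09290304 m^2, so 0.1856 ft^2 = 0.1856 * 0.09290304 = 0.017242804 m^2. Sum: 0.6162 + 0.017242804 = 0.6334428 m^2. 1 hectare = 10000 m^2, so 0.6334428 m^2 = 0.6334428 / 10000 = 6.334428e-05 hectare ≈ 6.334e-05 hectare (4 s.f.).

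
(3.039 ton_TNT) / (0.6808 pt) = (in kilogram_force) 5.399e+12. Check: 1 ton_TNT = 4.184e+09 J, so 3.039 ton_TNT = 3.039 * 4.184e+09 = 1.2715176e+10 J. 1 pt = 0.00035277778 m, so 0.6808 pt = 0.6808 * 0.00035277778 = 0.00024017111 m. Combine: 1.2715176e+10 J / 0.00024017111 m = 5.2942154e+13 N. 1 kilogram_force = 9.80665 N, so 5.2942154e+13 N = 5.2942154e+13 / 9.80665 = 5.3985973e+12 kilogram_force ≈ 5.399e+12 kilogram_force (4 s.f.).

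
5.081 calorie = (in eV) 1.327e+20. Check: 1 calorie = 4.184 J, so 5.081 calorie = 5.081 * 4.184 = 21.258904 J. 1 eV = 1.6021766e-19 J, so 21.258904 J = 21.258904 / 1.6021766e-19 = 1.3268764e+20 eV ≈ 1.327e+20 eV (4 s.f.).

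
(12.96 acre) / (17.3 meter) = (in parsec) 9.825e-14. Check: 1 acre = 4046.8564 m^2, so 12.96 acre = 12.96 * 4046.8564 = 52447.259 m^2. 17.3 meter = 17.3 m. Combine: 52447.259 m^2 / 17.3 m = 3031.6335 m. 1 parsec = 3.0856776e+16 m, so 3031.6335 m = 3031.6335 / 3.0856776e+16 = 9.824855e-14 parsec ≈ 9.825e-14 parsec (4 s.f.).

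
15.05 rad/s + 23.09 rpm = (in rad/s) 17.47. Check: 15.05 rad/s is already in rad/s. 1 rpm = 0.10471976 rad/s, so 23.09 rpm = 23.09 * 0.10471976 = 2.4179791 rad/s. Sum: 15.05 + 2.4179791 = 17.467979 rad/s. Result: 17.467979 rad/s ≈ 17.47 rad/s (4 s.f.).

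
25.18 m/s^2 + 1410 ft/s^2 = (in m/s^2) 25.18 m/s^2 is already in m/s^2. 1 ft/s^2 = 0.3048 m/s^2, so 1410 ft/s^2 = 1410 * 0.3048 = 429.768 m/s^2. Sum: 25.18 + 429.768 = 454.948 m/s^2. Result: 454.948 m/s^2 ≈ 454.9 m/s^2 (4 s.f.). Final answer: 454.9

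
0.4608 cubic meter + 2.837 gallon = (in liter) 0.4608 cubic meter = 0.4608 m^3. 1 gallon = 0.0037854118 m^3, so 2.837 gallon = 2.837 * 0.0037854118 = 0.010739213 m^3. Sum: 0.4608 + 0.010739213 = 0.47153921 m^3. 1 liter = 0.001 m^3, so 0.47153921 m^3 = 0.47153921 / 0.001 = 471.53921 liter ≈ 471.5 liter (4 s.f.). Final answer: 471.5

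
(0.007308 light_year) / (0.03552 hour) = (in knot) 1.051e+12. Check: 1 light_year = 9.4607305e+15 m, so 0.007308 light_year = 0.007308 * 9.4607305e+15 = 6.9139018e+13 m. 1 hour = 3600 s, so 0.03552 hour = 0.03552 * 3600 = 127.872 s. Combine: 6.9139018e+13 m / 127.872 s = 5.4068927e+11 m/s. 1 knot = 0.51444444 m/s, so 5.4068927e+11 m/s = 5.4068927e+11 / 0.51444444 = 1.0510159e+12 knot ≈ 1.051e+12 knot (4 s.f.).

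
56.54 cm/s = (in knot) 1.099. Check: 1 cm/s = 0.01 m/s, so 56.54 cm/s = 56.54 * 0.01 = 0.5654 m/s. 1 knot = 0.51444444 m/s, so 0.5654 m/s = 0.5654 / 0.51444444 = 1.0990497 knot ≈ 1.099 knot (4 s.f.).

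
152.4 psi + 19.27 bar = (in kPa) 1 psi = 6894.7573 Pa, so 152.4 psi = 152.4 * 6894.7573 = 1050761 Pa. 1 bar = 100000 Pa, so 19.27 bar = 19.27 * 100000 = 1927000 Pa. Sum: 1050761 + 1927000 = 2977761 Pa. 1 kPa = 1000 Pa, so 2977761 Pa = 2977761 / 1000 = 2977.761 kPa ≈ 2978 kPa (4 s.f.). Final answer: 2978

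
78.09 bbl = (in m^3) 12.42. Check: 1 bbl = 0.15898729 m^3, so 78.09 bbl = 78.09 * 0.15898729 = 12.415318 m^3. Result: 12.415318 m^3 ≈ 12.42 m^3 (4 s.f.).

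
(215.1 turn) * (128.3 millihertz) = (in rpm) 1 turn = 6.2831853 rad, so 215.1 turn = 215.1 * 6.2831853 = 1351.5132 rad. 1 millihertz = 0.001 Hz, so 128.3 millihertz = 128.3 * 0.001 = 0.1283 Hz. Combine: 1351.5132 rad * 0.1283 Hz = 173.39914 rad/s. 1 rpm = 0.10471976 rad/s, so 173.39914 rad/s = 173.39914 / 0.10471976 = 1655.8398 rpm ≈ 1656 rpm (4 s.f.). Final answer: 1656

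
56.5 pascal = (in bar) 56.5 pascal = 56.5 Pa. 1 bar = 100000 Pa, so 56.5 Pa = 56.5 / 100000 = 0.000565 bar. Final answer: 0.000565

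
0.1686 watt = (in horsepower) 0.1686 watt = 0.1686 W. 1 horsepower = 745.69987 W, so 0.1686 W = 0.1686 / 745.69987 = 0.00022609632 horsepower ≈ 0.0002261 horsepower (4 s.f.). Final answer: 0.0002261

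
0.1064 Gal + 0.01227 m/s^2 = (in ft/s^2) 1 Gal = 0.01 m/s^2, so 0.1064 Gal = 0.1064 * 0.01 = 0.001064 m/s^2. 0.01227 m/s^2 is already in m/s^2. Sum: 0.001064 + 0.01227 = 0.013334 m/s^2. 1 ft/s^2 = 0.3048 m/s^2, so 0.013334 m/s^2 = 0.013334 / 0.3048 = 0.043746719 ft/s^2 ≈ 0.04375 ft/s^2 (4 s.f.). Final answer: 0.04375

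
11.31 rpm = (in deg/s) 67.86. Check: 1 rpm = 0.10471976 rad/s, so 11.31 rpm = 11.31 * 0.10471976 = 1.1843804 rad/s. 1 deg/s = 0.017453293 rad/s, so 1.1843804 rad/s = 1.1843804 / 0.017453293 = 67.86 deg/s.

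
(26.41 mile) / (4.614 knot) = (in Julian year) 1 mile = 1609.344 m, so 26.41 mile = 26.41 * 1609.344 = 42502.775 m. 1 knot = 0.51444444 m/s, so 4.614 knot = 4.614 * 0.51444444 = 2.3736467 m/s. Combine: 42502.775 m / 2.3736467 m/s = 17906.109 s. 1 Julian year = 31557600 s, so 17906.109 s = 17906.109 / 31557600 = 0.00056741034 Julian year ≈ 0.0005674 Julian year (4 s.f.). Final answer: 0.0005674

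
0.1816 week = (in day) 1.271. Check: 1 week = 604800 s, so 0.1816 week = 0.1816 * 604800 = 109831.68 s. 1 day = 86400 s, so 109831.68 s = 109831.68 / 86400 = 1.2712 day ≈ 1.271 day (4 s.f.).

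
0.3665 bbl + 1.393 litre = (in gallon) 1 bbl = 0.15898729 m^3, so 0.3665 bbl = 0.3665 * 0.15898729 = 0.058268844 m^3. 1 litre = 0.001 m^3, so 1.393 litre = 1.393 * 0.001 = 0.001393 m^3. Sum: 0.058268844 + 0.001393 = 0.059661844 m^3. 1 gallon = 0.0037854118 m^3, so 0.059661844 m^3 = 0.059661844 / 0.0037854118 = 15.760992 gallon ≈ 15.76 gallon (4 s.f.). Final answer: 15.76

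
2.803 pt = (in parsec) 1 pt = 0.00035277778 m, so 2.803 pt = 2.803 * 0.00035277778 = 0.00098883611 m. 1 parsec = 3.0856776e+16 m, so 0.00098883611 m = 0.00098883611 / 3.0856776e+16 = 3.2045996e-20 parsec ≈ 3.205e-20 parsec (4 s.f.). Final answer: 3.205e-20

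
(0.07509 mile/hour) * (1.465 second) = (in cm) 1 mile/hour = 0.44704 m/s, so 0.07509 mile/hour = 0.07509 * 0.44704 = 0.033568234 m/s. 1.465 second = 1.465 s. Combine: 0.033568234 m/s * 1.465 s = 0.049177462 m. 1 cm = 0.01 m, so 0.049177462 m = 0.049177462 / 0.01 = 4.9177462 cm ≈ 4.918 cm (4 s.f.). Final answer: 4.918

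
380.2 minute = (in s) 2.281e+04. Check: 1 minute = 60 s, so 380.2 minute = 380.2 * 60 = 22812 s. Result: 22812 s ≈ 2.281e+04 s (4 s.f.).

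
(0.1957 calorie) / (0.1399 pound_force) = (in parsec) 1 calorie = 4.184 J, so 0.1957 calorie = 0.1957 * 4.184 = 0.8188088 J. 1 pound_force = 4.4482216 N, so 0.1399 pound_force = 0.1399 * 4.4482216 = 0.6223062 N. Combine: 0.8188088 J / 0.6223062 N = 1.3157651 m. 1 parsec = 3.0856776e+16 m, so 1.3157651 m = 1.3157651 / 3.0856776e+16 = 4.2641044e-17 parsec ≈ 4.264e-17 parsec (4 s.f.). Final answer: 4.264e-17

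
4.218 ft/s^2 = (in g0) 1 ft/s^2 = 0.3048 m/s^2, so 4.218 ft/s^2 = 4.218 * 0.3048 = 1.2856464 m/s^2. 1 g0 = 9.80665 m/s^2, so 1.2856464 m/s^2 = 1.2856464 / 9.80665 = 0.13109945 g0 ≈ 0.1311 g0 (4 s.f.). Final answer: 0.1311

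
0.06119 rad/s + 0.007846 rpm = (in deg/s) 0.06119 rad/s is already in rad/s. 1 rpm = 0.10471976 rad/s, so 0.007846 rpm = 0.007846 * 0.10471976 = 0.0008216312 rad/s. Sum: 0.06119 + 0.0008216312 = 0.062011631 rad/s. 1 deg/s = 0.017453293 rad/s, so 0.062011631 rad/s = 0.062011631 / 0.017453293 = 3.5530047 deg/s ≈ 3.553 deg/s (4 s.f.). Final answer: 3.553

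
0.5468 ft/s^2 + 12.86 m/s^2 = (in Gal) 1303. Check: 1 ft/s^2 = 0.3048 m/s^2, so 0.5468 ft/s^2 = 0.5468 * 0.3048 = 0.16666464 m/s^2. 12.86 m/s^2 is already in m/s^2. Sum: 0.16666464 + 12.86 = 13.026665 m/s^2. 1 Gal = 0.01 m/s^2, so 13.026665 m/s^2 = 13.026665 / 0.01 = 1302.6665 Gal ≈ 1303 Gal (4 s.f.).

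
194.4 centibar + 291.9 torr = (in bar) 2.333. Check: 1 centibar = 1000 Pa, so 194.4 centibar = 194.4 * 1000 = 194400 Pa. 1 torr = 133.32237 Pa, so 291.9 torr = 291.9 * 133.32237 = 38916.799 Pa. Sum: 194400 + 38916.799 = 233316.8 Pa. 1 bar = 100000 Pa, so 233316.8 Pa = 233316.8 / 100000 = 2.333168 bar ≈ 2.333 bar (4 s.f.).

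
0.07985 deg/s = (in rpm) 0.01331. Check: 1 deg/s = 0.017453293 rad/s, so 0.07985 deg/s = 0.07985 * 0.017453293 = 0.0013936454 rad/s. 1 rpm = 0.10471976 rad/s, so 0.0013936454 rad/s = 0.0013936454 / 0.10471976 = 0.013308333 rpm ≈ 0.01331 rpm (4 s.f.).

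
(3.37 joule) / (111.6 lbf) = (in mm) 3.37 joule = 3.37 J. 1 lbf = 4.4482216 N, so 111.6 lbf = 111.6 * 4.4482216 = 496.42153 N. Combine: 3.37 J / 496.42153 N = 0.0067885855 m. 1 mm = 0.001 m, so 0.0067885855 m = 0.0067885855 / 0.001 = 6.7885855 mm ≈ 6.789 mm (4 s.f.). Final answer: 6.789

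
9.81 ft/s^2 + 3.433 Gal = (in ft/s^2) 9.923. Check: 1 ft/s^2 = 0.3048 m/s^2, so 9.81 ft/s^2 = 9.81 * 0.3048 = 2.990088 m/s^2. 1 Gal = 0.01 m/s^2, so 3.433 Gal = 3.433 * 0.01 = 0.03433 m/s^2. Sum: 2.990088 + 0.03433 = 3.024418 m/s^2. 1 ft/s^2 = 0.3048 m/s^2, so 3.024418 m/s^2 = 3.024418 / 0.3048 = 9.9226312 ft/s^2 ≈ 9.923 ft/s^2 (4 s.f.).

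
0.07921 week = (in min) 798.4. Check: 1 week = 604800 s, so 0.07921 week = 0.07921 * 604800 = 47906.208 s. 1 min = 60 s, so 47906.208 s = 47906.208 / 60 = 798.4368 min ≈ 798.4 min (4 s.f.).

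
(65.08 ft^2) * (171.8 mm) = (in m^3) 1 ft^2 = 0.09290304 m^2, so 65.08 ft^2 = 65.08 * 0.09290304 = 6.0461298 m^2. 1 mm = 0.001 m, so 171.8 mm = 171.8 * 0.001 = 0.1718 m. Combine: 6.0461298 m^2 * 0.1718 m = 1.0387251 m^3. Result: 1.0387251 m^3 ≈ 1.039 m^3 (4 s.f.). Final answer: 1.039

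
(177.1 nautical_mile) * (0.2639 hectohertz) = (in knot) 1.683e+07. Check: 1 nautical_mile = 1852 m, so 177.1 nautical_mile = 177.1 * 1852 = 327989.2 m. 1 hectohertz = 100 Hz, so 0.2639 hectohertz = 0.2639 * 100 = 26.39 Hz. Combine: 327989.2 m * 26.39 Hz = 8655635 m/s. 1 knot = 0.51444444 m/s, so 8655635 m/s = 8655635 / 0.51444444 = 16825208 knot ≈ 1.683e+07 knot (4 s.f.).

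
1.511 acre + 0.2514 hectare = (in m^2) 8629. Check: 1 acre = 4046.8564 m^2, so 1.511 acre = 1.511 * 4046.8564 = 6114.8001 m^2. 1 hectare = 10000 m^2, so 0.2514 hectare = 0.2514 * 10000 = 2514 m^2. Sum: 6114.8001 + 2514 = 8628.8001 m^2. Result: 8628.8001 m^2 ≈ 8629 m^2 (4 s.f.).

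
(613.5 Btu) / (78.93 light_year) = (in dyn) 8.668e-08. Check: 1 Btu = 1055.0559 J, so 613.5 Btu = 613.5 * 1055.0559 = 647276.77 J. 1 light_year = 9.4607305e+15 m, so 78.93 light_year = 78.93 * 9.4607305e+15 = 7.4673546e+17 m. Combine: 647276.77 J / 7.4673546e+17 m = 8.6680867e-13 N. 1 dyn = 1e-05 N, so 8.6680867e-13 N = 8.6680867e-13 / 1e-05 = 8.6680867e-08 dyn ≈ 8.668e-08 dyn (4 s.f.).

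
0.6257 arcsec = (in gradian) 0.0001931. Check: 1 arcsec = 4.8481368e-06 rad, so 0.6257 arcsec = 0.6257 * 4.8481368e-06 = 3.0334792e-06 rad. 1 gradian = 0.015707963 rad, so 3.0334792e-06 rad = 3.0334792e-06 / 0.015707963 = 0.00019311728 gradian ≈ 0.0001931 gradian (4 s.f.).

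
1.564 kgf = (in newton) 15.34. Check: 1 kgf = 9.80665 N, so 1.564 kgf = 1.564 * 9.80665 = 15.337601 N. 15.337601 N = 15.337601 newton ≈ 15.34 newton (4 s.f.).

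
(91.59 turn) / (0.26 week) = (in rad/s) 1 turn = 6.2831853 rad, so 91.59 turn = 91.59 * 6.2831853 = 575.47694 rad. 1 week = 604800 s, so 0.26 week = 0.26 * 604800 = 157248 s. Combine: 575.47694 rad / 157248 s = 0.0036596773 rad/s. Result: 0.0036596773 rad/s ≈ 0.00366 rad/s (4 s.f.). Final answer: 0.00366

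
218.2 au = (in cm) 1 au = 1.4959787e+11 m, so 218.2 au = 218.2 * 1.4959787e+11 = 3.2642255e+13 m. 1 cm = 0.01 m, so 3.2642255e+13 m = 3.2642255e+13 / 0.01 = 3.2642255e+15 cm ≈ 3.264e+15 cm (4 s.f.). Final answer: 3.264e+15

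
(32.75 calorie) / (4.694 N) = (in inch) 1 calorie = 4.184 J, so 32.75 calorie = 32.75 * 4.184 = 137.026 J. 4.694 N is already in N. Combine: 137.026 J / 4.694 N = 29.191734 m. 1 inch = 0.0254 m, so 29.191734 m = 29.191734 / 0.0254 = 1149.2809 inch ≈ 1149 inch (4 s.f.). Final answer: 1149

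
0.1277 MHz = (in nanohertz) 1.277e+14. Check: 1 MHz = 1000000 Hz, so 0.1277 MHz = 0.1277 * 1000000 = 127700 Hz. 1 nanohertz = 1e-09 Hz, so 127700 Hz = 127700 / 1e-09 = 1.277e+14 nanohertz.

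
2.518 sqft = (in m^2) 1 sqft = 0.09290304 m^2, so 2.518 sqft = 2.518 * 0.09290304 = 0.23392985 m^2. Result: 0.23392985 m^2 ≈ 0.2339 m^2 (4 s.f.). Final answer: 0.2339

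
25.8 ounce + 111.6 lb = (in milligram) 5.135e+07. Check: 1 ounce = 0.028349523 kg, so 25.8 ounce = 25.8 * 0.028349523 = 0.7314177 kg. 1 lb = 0.45359237 kg, so 111.6 lb = 111.6 * 0.45359237 = 50.620908 kg. Sum: 0.7314177 + 50.620908 = 51.352326 kg. 1 milligram = 1e-06 kg, so 51.352326 kg = 51.352326 / 1e-06 = 51352326 milligram ≈ 5.135e+07 milligram (4 s.f.).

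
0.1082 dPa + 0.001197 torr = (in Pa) 0.1704. Check: 1 dPa = 0.1 Pa, so 0.1082 dPa = 0.1082 * 0.1 = 0.01082 Pa. 1 torr = 133.32237 Pa, so 0.001197 torr = 0.001197 * 133.32237 = 0.15958687 Pa. Sum: 0.01082 + 0.15958687 = 0.17040687 Pa. Result: 0.17040687 Pa ≈ 0.1704 Pa (4 s.f.).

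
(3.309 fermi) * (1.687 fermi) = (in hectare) 5.582e-34. Check: 1 fermi = 1e-15 m, so 3.309 fermi = 3.309 * 1e-15 = 3.309e-15 m. 1 fermi = 1e-15 m, so 1.687 fermi = 1.687 * 1e-15 = 1.687e-15 m. Combine: 3.309e-15 m * 1.687e-15 m = 5.582283e-30 m^2. 1 hectare = 10000 m^2, so 5.582283e-30 m^2 = 5.582283e-30 / 10000 = 5.582283e-34 hectare ≈ 5.582e-34 hectare (4 s.f.).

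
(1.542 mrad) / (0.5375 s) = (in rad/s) 1 mrad = 0.001 rad, so 1.542 mrad = 1.542 * 0.001 = 0.001542 rad. 0.5375 s is already in s. Combine: 0.001542 rad / 0.5375 s = 0.0028688372 rad/s. Result: 0.0028688372 rad/s ≈ 0.002869 rad/s (4 s.f.). Final answer: 0.002869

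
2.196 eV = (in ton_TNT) 8.409e-29. Check: 1 eV = 1.6021766e-19 J, so 2.196 eV = 2.196 * 1.6021766e-19 = 3.5183799e-19 J. 1 ton_TNT = 4.184e+09 J, so 3.5183799e-19 J = 3.5183799e-19 / 4.184e+09 = 8.4091298e-29 ton_TNT ≈ 8.409e-29 ton_TNT (4 s.f.).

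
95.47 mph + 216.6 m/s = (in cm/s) 2.593e+04. Check: 1 mph = 0.44704 m/s, so 95.47 mph = 95.47 * 0.44704 = 42.678909 m/s. 216.6 m/s is already in m/s. Sum: 42.678909 + 216.6 = 259.27891 m/s. 1 cm/s = 0.01 m/s, so 259.27891 m/s = 259.27891 / 0.01 = 25927.891 cm/s ≈ 2.593e+04 cm/s (4 s.f.).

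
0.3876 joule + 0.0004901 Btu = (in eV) 0.3876 joule = 0.3876 J. 1 Btu = 1055.0559 J, so 0.0004901 Btu = 0.0004901 * 1055.0559 = 0.51708287 J. Sum: 0.3876 + 0.51708287 = 0.90468287 J. 1 eV = 1.6021766e-19 J, so 0.90468287 J = 0.90468287 / 1.6021766e-19 = 5.6465864e+18 eV ≈ 5.647e+18 eV (4 s.f.). Final answer: 5.647e+18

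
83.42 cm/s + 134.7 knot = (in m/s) 1 cm/s = 0.01 m/s, so 83.42 cm/s = 83.42 * 0.01 = 0.8342 m/s. 1 knot = 0.51444444 m/s, so 134.7 knot = 134.7 * 0.51444444 = 69.295667 m/s. Sum: 0.8342 + 69.295667 = 70.129867 m/s. Result: 70.129867 m/s ≈ 70.13 m/s (4 s.f.). Final answer: 70.13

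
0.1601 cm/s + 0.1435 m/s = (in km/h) 0.5224. Check: 1 cm/s = 0.01 m/s, so 0.1601 cm/s = 0.1601 * 0.01 = 0.001601 m/s. 0.1435 m/s is already in m/s. Sum: 0.001601 + 0.1435 = 0.145101 m/s. 1 km/h = 0.27777778 m/s, so 0.145101 m/s = 0.145101 / 0.27777778 = 0.5223636 km/h ≈ 0.5224 km/h (4 s.f.).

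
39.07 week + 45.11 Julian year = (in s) 1.447e+09. Check: 1 week = 604800 s, so 39.07 week = 39.07 * 604800 = 23629536 s. 1 Julian year = 31557600 s, so 45.11 Julian year = 45.11 * 31557600 = 1.4235633e+09 s. Sum: 23629536 + 1.4235633e+09 = 1.4471929e+09 s. Result: 1.4471929e+09 s ≈ 1.447e+09 s (4 s.f.).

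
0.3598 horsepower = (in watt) 268.3. Check: 1 horsepower = 745.69987 W, so 0.3598 horsepower = 0.3598 * 745.69987 = 268.30281 W. 268.30281 W = 268.30281 watt ≈ 268.3 watt (4 s.f.).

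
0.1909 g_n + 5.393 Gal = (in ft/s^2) 1 g_n = 9.80665 m/s^2, so 0.1909 g_n = 0.1909 * 9.80665 = 1.8720895 m/s^2. 1 Gal = 0.01 m/s^2, so 5.393 Gal = 5.393 * 0.01 = 0.05393 m/s^2. Sum: 1.8720895 + 0.05393 = 1.9260195 m/s^2. 1 ft/s^2 = 0.3048 m/s^2, so 1.9260195 m/s^2 = 1.9260195 / 0.3048 = 6.3189616 ft/s^2 ≈ 6.319 ft/s^2 (4 s.f.). Final answer: 6.319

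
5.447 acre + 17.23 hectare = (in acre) 48.02. Check: 1 acre = 4046.8564 m^2, so 5.447 acre = 5.447 * 4046.8564 = 22043.227 m^2. 1 hectare = 10000 m^2, so 17.23 hectare = 17.23 * 10000 = 172300 m^2. Sum: 22043.227 + 172300 = 194343.23 m^2. 1 acre = 4046.8564 m^2, so 194343.23 m^2 = 194343.23 / 4046.8564 = 48.023257 acre ≈ 48.02 acre (4 s.f.).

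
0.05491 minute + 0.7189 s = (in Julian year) 1.272e-07. Check: 1 minute = 60 s, so 0.05491 minute = 0.05491 * 60 = 3.2946 s. 0.7189 s is already in s. Sum: 3.2946 + 0.7189 = 4.0135 s. 1 Julian year = 31557600 s, so 4.0135 s = 4.0135 / 31557600 = 1.2718014e-07 Julian year ≈ 1.272e-07 Julian year (4 s.f.).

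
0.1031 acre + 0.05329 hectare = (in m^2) 1 acre = 4046.8564 m^2, so 0.1031 acre = 0.1031 * 4046.8564 = 417.2309 m^2. 1 hectare = 10000 m^2, so 0.05329 hectare = 0.05329 * 10000 = 532.9 m^2. Sum: 417.2309 + 532.9 = 950.1309 m^2. Result: 950.1309 m^2 ≈ 950.1 m^2 (4 s.f.). Final answer: 950.1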